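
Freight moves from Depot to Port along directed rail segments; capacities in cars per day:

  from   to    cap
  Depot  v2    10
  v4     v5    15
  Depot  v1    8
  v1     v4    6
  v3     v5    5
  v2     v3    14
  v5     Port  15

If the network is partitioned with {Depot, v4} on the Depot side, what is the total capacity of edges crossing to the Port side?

Edges leaving {Depot, v4}: Depot→v1 (8), Depot→v2 (10), v4→v5 (15).
Cut capacity = 8 + 10 + 15 = 33.

33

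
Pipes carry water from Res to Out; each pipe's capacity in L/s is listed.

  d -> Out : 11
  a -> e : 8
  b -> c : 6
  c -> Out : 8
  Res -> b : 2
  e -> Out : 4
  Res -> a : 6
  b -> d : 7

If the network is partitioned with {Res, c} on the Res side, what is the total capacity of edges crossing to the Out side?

16

Edges leaving {Res, c}: Res→a (6), Res→b (2), c→Out (8).
Cut capacity = 6 + 2 + 8 = 16.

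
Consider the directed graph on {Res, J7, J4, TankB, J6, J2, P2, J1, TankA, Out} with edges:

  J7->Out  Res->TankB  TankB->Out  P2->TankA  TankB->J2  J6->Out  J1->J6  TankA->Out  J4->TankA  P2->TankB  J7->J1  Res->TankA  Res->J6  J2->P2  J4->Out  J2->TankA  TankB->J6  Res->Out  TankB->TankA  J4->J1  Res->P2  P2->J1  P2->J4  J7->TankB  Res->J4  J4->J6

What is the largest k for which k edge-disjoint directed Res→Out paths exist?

5

Assign every edge capacity 1; by Menger, the answer equals the max flow.
Path Res→Out (+1); total 1.
Path Res→J4→Out (+1); total 2.
Path Res→TankB→Out (+1); total 3.
Path Res→J6→Out (+1); total 4.
Path Res→TankA→Out (+1); total 5.
No residual Res→Out path; max flow = 5.
Certifying cut of size 5: {J4→Out, J6→Out, Res→Out, TankA→Out, TankB→Out}.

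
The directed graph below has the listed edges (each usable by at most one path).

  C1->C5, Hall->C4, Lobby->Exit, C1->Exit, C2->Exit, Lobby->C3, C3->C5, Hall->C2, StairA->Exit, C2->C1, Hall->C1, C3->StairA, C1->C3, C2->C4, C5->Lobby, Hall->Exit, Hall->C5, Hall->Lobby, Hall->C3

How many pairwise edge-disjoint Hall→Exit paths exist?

5

Assign every edge capacity 1; by Menger, the answer equals the max flow.
Path Hall→Exit (+1); total 1.
Path Hall→Lobby→Exit (+1); total 2.
Path Hall→C1→Exit (+1); total 3.
Path Hall→C2→Exit (+1); total 4.
Path Hall→C3→StairA→Exit (+1); total 5.
No residual Hall→Exit path; max flow = 5.
Certifying cut of size 5: {C3→StairA, Hall→C1, Hall→C2, Hall→Exit, Lobby→Exit}.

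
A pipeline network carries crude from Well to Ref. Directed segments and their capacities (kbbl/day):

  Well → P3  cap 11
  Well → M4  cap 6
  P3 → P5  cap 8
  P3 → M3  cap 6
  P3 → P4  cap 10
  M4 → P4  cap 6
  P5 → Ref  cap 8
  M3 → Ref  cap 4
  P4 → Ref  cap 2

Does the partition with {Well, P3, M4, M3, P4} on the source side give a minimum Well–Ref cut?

Given cut capacity: 8 + 4 + 2 = 14.
Augment Well→P3→P5→Ref: bottleneck 8, flow now 8.
Augment Well→P3→M3→Ref: bottleneck 3, flow now 11.
Augment Well→M4→P4→Ref: bottleneck 2, flow now 13.
No augmenting path remains; maximum flow = 13.
In the residual graph, reachable from Well: {Well, M4, P4}.
Min-cut edges: Well→P3 (11), P4→Ref (2); capacity 11 + 2 = 13.
Cut capacity 14 exceeds the max flow 13, so it is not minimum.

No — its capacity is 14, but the minimum cut has capacity 13.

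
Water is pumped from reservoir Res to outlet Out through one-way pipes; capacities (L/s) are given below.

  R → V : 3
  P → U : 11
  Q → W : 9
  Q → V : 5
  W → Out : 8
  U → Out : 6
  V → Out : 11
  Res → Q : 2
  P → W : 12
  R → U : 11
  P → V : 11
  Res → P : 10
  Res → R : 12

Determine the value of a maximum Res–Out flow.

Augment Res→P→U→Out: bottleneck 6, flow now 6.
Augment Res→P→V→Out: bottleneck 4, flow now 10.
Augment Res→Q→V→Out: bottleneck 2, flow now 12.
Augment Res→R→V→Out: bottleneck 3, flow now 15.
Augment Res→R→U→P→V→Out: bottleneck 2, flow now 17. (uses reverse residual edge)
Augment Res→R→U→P→W→Out: bottleneck 4, flow now 21. (uses reverse residual edge)
No augmenting path remains; maximum flow = 21.
In the residual graph, reachable from Res: {Res, R, U}.
Min-cut edges: Res→P (10), Res→Q (2), R→V (3), U→Out (6); capacity 10 + 2 + 3 + 6 = 21.
This cut is saturated, so no flow can exceed 21.

21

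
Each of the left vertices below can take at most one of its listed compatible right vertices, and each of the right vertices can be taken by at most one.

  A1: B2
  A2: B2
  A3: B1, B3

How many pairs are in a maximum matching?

Unit-capacity flow: source→left, listed edges, right→sink; max matching = max flow.
Augmenting path A1→B2 (+1); matched 1.
Augmenting path A3→B1 (+1); matched 2.
No augmenting path remains; maximum matching = 2.
König certificate: {A3, B2} is a vertex cover of size 2 (every listed pair touches it), so no matching can be larger.

2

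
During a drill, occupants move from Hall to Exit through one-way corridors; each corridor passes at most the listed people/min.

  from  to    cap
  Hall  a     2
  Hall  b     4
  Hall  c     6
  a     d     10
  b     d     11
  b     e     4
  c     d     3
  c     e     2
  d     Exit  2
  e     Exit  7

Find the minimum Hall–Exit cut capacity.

Augment Hall→a→d→Exit: bottleneck 2, flow now 2.
Augment Hall→b→e→Exit: bottleneck 4, flow now 6.
Augment Hall→c→e→Exit: bottleneck 2, flow now 8.
No augmenting path remains; maximum flow = 8.
By max-flow min-cut, the minimum cut capacity equals the max flow.
In the residual graph, reachable from Hall: {Hall, a, c, d}.
Min-cut edges: Hall→b (4), c→e (2), d→Exit (2); capacity 4 + 2 + 2 = 8.

8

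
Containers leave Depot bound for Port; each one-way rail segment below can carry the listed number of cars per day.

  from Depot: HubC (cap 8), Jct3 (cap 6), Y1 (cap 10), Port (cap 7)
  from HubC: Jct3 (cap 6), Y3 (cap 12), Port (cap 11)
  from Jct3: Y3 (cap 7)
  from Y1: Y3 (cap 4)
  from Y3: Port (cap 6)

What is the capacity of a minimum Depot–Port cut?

Augment Depot→Port: bottleneck 7, flow now 7.
Augment Depot→HubC→Port: bottleneck 8, flow now 15.
Augment Depot→Jct3→Y3→Port: bottleneck 6, flow now 21.
No augmenting path remains; maximum flow = 21.
By max-flow min-cut, the minimum cut capacity equals the max flow.
In the residual graph, reachable from Depot: {Depot, Jct3, Y1, Y3}.
Min-cut edges: Depot→HubC (8), Depot→Port (7), Y3→Port (6); capacity 8 + 7 + 6 = 21.

21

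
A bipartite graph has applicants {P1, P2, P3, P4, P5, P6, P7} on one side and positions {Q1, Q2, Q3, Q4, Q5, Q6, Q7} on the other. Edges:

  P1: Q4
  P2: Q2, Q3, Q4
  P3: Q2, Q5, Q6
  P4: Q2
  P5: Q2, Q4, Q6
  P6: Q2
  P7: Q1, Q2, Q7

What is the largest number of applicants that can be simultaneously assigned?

6

Unit-capacity flow: source→left, listed edges, right→sink; max matching = max flow.
Augmenting path P1→Q4 (+1); matched 1.
Augmenting path P2→Q2 (+1); matched 2.
Augmenting path P3→Q5 (+1); matched 3.
Augmenting path P5→Q6 (+1); matched 4.
Augmenting path P7→Q1 (+1); matched 5.
Augmenting path P4→Q2→P2→Q3 (+1); matched 6.
No augmenting path remains; maximum matching = 6.
König certificate: {P1, P2, P3, P5, P7, Q2} is a vertex cover of size 6 (every listed pair touches it), so no matching can be larger.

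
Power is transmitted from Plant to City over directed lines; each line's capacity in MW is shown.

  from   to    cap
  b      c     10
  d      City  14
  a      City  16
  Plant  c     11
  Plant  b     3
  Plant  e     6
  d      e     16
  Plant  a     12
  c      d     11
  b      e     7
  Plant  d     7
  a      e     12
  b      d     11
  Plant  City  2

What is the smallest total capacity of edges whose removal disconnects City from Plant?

Augment Plant→City: bottleneck 2, flow now 2.
Augment Plant→a→City: bottleneck 12, flow now 14.
Augment Plant→d→City: bottleneck 7, flow now 21.
Augment Plant→b→d→City: bottleneck 3, flow now 24.
Augment Plant→c→d→City: bottleneck 4, flow now 28.
No augmenting path remains; maximum flow = 28.
By max-flow min-cut, the minimum cut capacity equals the max flow.
In the residual graph, reachable from Plant: {Plant, b, c, d, e}.
Min-cut edges: Plant→a (12), Plant→City (2), d→City (14); capacity 12 + 2 + 14 = 28.

28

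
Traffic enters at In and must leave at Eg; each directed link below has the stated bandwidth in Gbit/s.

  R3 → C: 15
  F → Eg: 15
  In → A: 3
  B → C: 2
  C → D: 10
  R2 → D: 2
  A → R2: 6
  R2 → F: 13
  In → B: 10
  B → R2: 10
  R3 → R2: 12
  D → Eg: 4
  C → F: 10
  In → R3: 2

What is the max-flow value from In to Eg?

Augment In→B→C→D→Eg: bottleneck 2, flow now 2.
Augment In→B→R2→D→Eg: bottleneck 2, flow now 4.
Augment In→B→R2→F→Eg: bottleneck 6, flow now 10.
Augment In→R3→C→F→Eg: bottleneck 2, flow now 12.
Augment In→A→R2→F→Eg: bottleneck 3, flow now 15.
No augmenting path remains; maximum flow = 15.
In the residual graph, reachable from In: {In}.
Min-cut edges: In→B (10), In→R3 (2), In→A (3); capacity 10 + 2 + 3 = 15.
This cut is saturated, so no flow can exceed 15.

15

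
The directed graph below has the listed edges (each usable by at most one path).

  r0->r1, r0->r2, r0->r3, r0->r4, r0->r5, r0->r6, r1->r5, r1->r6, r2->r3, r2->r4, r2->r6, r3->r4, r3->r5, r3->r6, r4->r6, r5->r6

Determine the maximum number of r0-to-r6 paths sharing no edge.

Assign every edge capacity 1; by Menger, the answer equals the max flow.
Path r0→r6 (+1); total 1.
Path r0→r1→r6 (+1); total 2.
Path r0→r2→r6 (+1); total 3.
Path r0→r3→r6 (+1); total 4.
Path r0→r4→r6 (+1); total 5.
Path r0→r5→r6 (+1); total 6.
No residual r0→r6 path; max flow = 6.
Certifying cut of size 6: {r0→r1, r0→r2, r0→r3, r0→r4, r0→r5, r0→r6}.

6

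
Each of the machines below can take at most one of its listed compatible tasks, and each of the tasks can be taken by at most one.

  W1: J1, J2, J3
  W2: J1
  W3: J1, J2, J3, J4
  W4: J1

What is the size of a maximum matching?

3

Unit-capacity flow: source→left, listed edges, right→sink; max matching = max flow.
Augmenting path W1→J1 (+1); matched 1.
Augmenting path W3→J2 (+1); matched 2.
Augmenting path W2→J1→W1→J3 (+1); matched 3.
No augmenting path remains; maximum matching = 3.
König certificate: {W1, W3, J1} is a vertex cover of size 3 (every listed pair touches it), so no matching can be larger.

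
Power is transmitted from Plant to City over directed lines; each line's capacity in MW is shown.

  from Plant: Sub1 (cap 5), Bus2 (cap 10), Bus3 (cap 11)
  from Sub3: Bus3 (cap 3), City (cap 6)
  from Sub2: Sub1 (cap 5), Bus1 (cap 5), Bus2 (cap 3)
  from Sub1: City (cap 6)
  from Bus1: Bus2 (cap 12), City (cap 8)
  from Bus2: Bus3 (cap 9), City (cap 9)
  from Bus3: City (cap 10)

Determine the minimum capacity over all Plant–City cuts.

Augment Plant→Sub1→City: bottleneck 5, flow now 5.
Augment Plant→Bus2→City: bottleneck 9, flow now 14.
Augment Plant→Bus3→City: bottleneck 10, flow now 24.
No augmenting path remains; maximum flow = 24.
By max-flow min-cut, the minimum cut capacity equals the max flow.
In the residual graph, reachable from Plant: {Plant, Bus2, Bus3}.
Min-cut edges: Plant→Sub1 (5), Bus2→City (9), Bus3→City (10); capacity 5 + 9 + 10 = 24.

24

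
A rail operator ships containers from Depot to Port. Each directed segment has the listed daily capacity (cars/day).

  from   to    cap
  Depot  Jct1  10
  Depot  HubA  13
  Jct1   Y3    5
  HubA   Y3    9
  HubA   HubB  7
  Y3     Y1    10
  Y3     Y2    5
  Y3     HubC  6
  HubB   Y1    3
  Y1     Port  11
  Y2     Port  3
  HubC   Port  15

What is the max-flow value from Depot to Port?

17

Augment Depot→Jct1→Y3→Y1→Port: bottleneck 5, flow now 5.
Augment Depot→HubA→Y3→Y1→Port: bottleneck 5, flow now 10.
Augment Depot→HubA→Y3→Y2→Port: bottleneck 3, flow now 13.
Augment Depot→HubA→Y3→HubC→Port: bottleneck 1, flow now 14.
Augment Depot→HubA→HubB→Y1→Port: bottleneck 1, flow now 15.
Augment Depot→HubA→HubB→Y1→Y3→HubC→Port: bottleneck 2, flow now 17. (uses reverse residual edge)
No augmenting path remains; maximum flow = 17.
In the residual graph, reachable from Depot: {Depot, Jct1, HubA, HubB}.
Min-cut edges: Jct1→Y3 (5), HubA→Y3 (9), HubB→Y1 (3); capacity 5 + 9 + 3 = 17.
This cut is saturated, so no flow can exceed 17.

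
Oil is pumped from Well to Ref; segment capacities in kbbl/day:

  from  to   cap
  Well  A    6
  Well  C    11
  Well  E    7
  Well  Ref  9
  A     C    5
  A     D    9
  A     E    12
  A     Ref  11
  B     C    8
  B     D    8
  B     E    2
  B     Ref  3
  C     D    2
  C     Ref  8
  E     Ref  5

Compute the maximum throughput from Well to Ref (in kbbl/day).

Augment Well→Ref: bottleneck 9, flow now 9.
Augment Well→A→Ref: bottleneck 6, flow now 15.
Augment Well→C→Ref: bottleneck 8, flow now 23.
Augment Well→E→Ref: bottleneck 5, flow now 28.
No augmenting path remains; maximum flow = 28.
In the residual graph, reachable from Well: {Well, C, D, E}.
Min-cut edges: Well→A (6), Well→Ref (9), C→Ref (8), E→Ref (5); capacity 6 + 9 + 8 + 5 = 28.
This cut is saturated, so no flow can exceed 28.

28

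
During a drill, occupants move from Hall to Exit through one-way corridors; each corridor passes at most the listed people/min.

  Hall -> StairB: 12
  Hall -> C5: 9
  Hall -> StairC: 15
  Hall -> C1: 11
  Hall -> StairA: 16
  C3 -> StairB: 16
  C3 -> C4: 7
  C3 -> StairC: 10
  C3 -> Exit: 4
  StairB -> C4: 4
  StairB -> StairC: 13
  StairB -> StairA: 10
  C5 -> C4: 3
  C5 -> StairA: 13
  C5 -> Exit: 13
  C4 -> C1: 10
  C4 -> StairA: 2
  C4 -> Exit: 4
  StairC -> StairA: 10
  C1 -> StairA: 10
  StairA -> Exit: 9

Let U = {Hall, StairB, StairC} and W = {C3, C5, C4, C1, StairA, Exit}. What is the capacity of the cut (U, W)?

60

Edges leaving {Hall, StairB, StairC}: Hall→C5 (9), Hall→C1 (11), Hall→StairA (16), StairB→C4 (4), StairB→StairA (10), StairC→StairA (10).
Cut capacity = 9 + 11 + 16 + 4 + 10 + 10 = 60.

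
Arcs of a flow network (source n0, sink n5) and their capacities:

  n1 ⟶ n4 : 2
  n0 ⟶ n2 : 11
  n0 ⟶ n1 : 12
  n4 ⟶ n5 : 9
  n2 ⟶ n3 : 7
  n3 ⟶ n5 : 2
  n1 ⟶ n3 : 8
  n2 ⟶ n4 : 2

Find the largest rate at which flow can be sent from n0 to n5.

6

Augment n0→n1→n3→n5: bottleneck 2, flow now 2.
Augment n0→n1→n4→n5: bottleneck 2, flow now 4.
Augment n0→n2→n4→n5: bottleneck 2, flow now 6.
No augmenting path remains; maximum flow = 6.
In the residual graph, reachable from n0: {n0, n1, n2, n3}.
Min-cut edges: n1→n4 (2), n2→n4 (2), n3→n5 (2); capacity 2 + 2 + 2 = 6.
This cut is saturated, so no flow can exceed 6.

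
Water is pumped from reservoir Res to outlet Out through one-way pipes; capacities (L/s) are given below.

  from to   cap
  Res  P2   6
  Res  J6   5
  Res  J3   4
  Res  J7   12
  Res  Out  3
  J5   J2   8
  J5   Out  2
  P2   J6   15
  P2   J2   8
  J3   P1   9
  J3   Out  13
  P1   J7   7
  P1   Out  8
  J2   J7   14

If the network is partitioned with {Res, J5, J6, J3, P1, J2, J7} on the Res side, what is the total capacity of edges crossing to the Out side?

32

Edges leaving {Res, J5, J6, J3, P1, J2, J7}: Res→P2 (6), Res→Out (3), J5→Out (2), J3→Out (13), P1→Out (8).
Cut capacity = 6 + 3 + 2 + 13 + 8 = 32.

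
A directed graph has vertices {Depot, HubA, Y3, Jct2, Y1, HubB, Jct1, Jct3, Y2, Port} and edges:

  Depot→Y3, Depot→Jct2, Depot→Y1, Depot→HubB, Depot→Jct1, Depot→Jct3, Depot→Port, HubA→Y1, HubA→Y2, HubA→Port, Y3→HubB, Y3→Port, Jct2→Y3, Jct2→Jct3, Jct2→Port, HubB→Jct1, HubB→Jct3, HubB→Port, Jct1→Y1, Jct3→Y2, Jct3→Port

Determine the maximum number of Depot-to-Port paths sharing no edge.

5

Assign every edge capacity 1; by Menger, the answer equals the max flow.
Path Depot→Port (+1); total 1.
Path Depot→Y3→Port (+1); total 2.
Path Depot→Jct2→Port (+1); total 3.
Path Depot→HubB→Port (+1); total 4.
Path Depot→Jct3→Port (+1); total 5.
No residual Depot→Port path; max flow = 5.
Certifying cut of size 5: {Depot→HubB, Depot→Jct2, Depot→Jct3, Depot→Port, Depot→Y3}.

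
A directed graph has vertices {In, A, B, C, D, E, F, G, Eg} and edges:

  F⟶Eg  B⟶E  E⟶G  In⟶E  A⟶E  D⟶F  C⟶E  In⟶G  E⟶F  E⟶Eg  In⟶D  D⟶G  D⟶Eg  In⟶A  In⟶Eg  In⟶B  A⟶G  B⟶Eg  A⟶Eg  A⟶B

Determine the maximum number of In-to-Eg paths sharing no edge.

Assign every edge capacity 1; by Menger, the answer equals the max flow.
Path In→Eg (+1); total 1.
Path In→A→Eg (+1); total 2.
Path In→B→Eg (+1); total 3.
Path In→D→Eg (+1); total 4.
Path In→E→Eg (+1); total 5.
No residual In→Eg path; max flow = 5.
Certifying cut of size 5: {In→A, In→B, In→D, In→E, In→Eg}.

5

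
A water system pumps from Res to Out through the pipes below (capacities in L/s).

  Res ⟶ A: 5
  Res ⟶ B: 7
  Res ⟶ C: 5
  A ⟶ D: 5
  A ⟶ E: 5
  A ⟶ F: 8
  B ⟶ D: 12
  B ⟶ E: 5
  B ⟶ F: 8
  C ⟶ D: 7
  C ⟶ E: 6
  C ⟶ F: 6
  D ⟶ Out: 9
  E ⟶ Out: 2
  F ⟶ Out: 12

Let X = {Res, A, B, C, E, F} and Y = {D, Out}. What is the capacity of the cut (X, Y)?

Edges leaving {Res, A, B, C, E, F}: A→D (5), B→D (12), C→D (7), E→Out (2), F→Out (12).
Cut capacity = 5 + 12 + 7 + 2 + 12 = 38.

38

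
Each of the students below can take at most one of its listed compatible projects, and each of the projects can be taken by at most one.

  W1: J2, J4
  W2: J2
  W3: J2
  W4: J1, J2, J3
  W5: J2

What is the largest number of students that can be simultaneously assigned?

Unit-capacity flow: source→left, listed edges, right→sink; max matching = max flow.
Augmenting path W1→J2 (+1); matched 1.
Augmenting path W4→J1 (+1); matched 2.
Augmenting path W2→J2→W1→J4 (+1); matched 3.
No augmenting path remains; maximum matching = 3.
König certificate: {W1, W4, J2} is a vertex cover of size 3 (every listed pair touches it), so no matching can be larger.

3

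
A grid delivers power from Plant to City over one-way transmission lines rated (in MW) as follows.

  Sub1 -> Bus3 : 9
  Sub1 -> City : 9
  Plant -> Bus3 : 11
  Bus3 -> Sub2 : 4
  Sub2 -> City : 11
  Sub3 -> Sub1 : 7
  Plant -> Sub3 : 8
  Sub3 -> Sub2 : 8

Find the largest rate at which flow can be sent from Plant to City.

12

Augment Plant→Sub3→Sub1→City: bottleneck 7, flow now 7.
Augment Plant→Sub3→Sub2→City: bottleneck 1, flow now 8.
Augment Plant→Bus3→Sub2→City: bottleneck 4, flow now 12.
No augmenting path remains; maximum flow = 12.
In the residual graph, reachable from Plant: {Plant, Bus3}.
Min-cut edges: Plant→Sub3 (8), Bus3→Sub2 (4); capacity 8 + 4 = 12.
This cut is saturated, so no flow can exceed 12.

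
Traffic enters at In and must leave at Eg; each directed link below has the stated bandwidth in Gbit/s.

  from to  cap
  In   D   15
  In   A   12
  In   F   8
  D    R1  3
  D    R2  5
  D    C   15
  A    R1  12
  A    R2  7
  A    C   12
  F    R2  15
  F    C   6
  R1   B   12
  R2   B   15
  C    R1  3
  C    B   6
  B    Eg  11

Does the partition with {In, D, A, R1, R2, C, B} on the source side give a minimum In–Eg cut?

Given cut capacity: 8 + 11 = 19.
Augment In→D→R1→B→Eg: bottleneck 3, flow now 3.
Augment In→D→R2→B→Eg: bottleneck 5, flow now 8.
Augment In→D→C→B→Eg: bottleneck 3, flow now 11.
No augmenting path remains; maximum flow = 11.
In the residual graph, reachable from In: {In, D, A, F, R1, R2, C, B}.
Min-cut edges: B→Eg (11); capacity 11 = 11.
Cut capacity 19 exceeds the max flow 11, so it is not minimum.

No — its capacity is 19, but the minimum cut has capacity 11.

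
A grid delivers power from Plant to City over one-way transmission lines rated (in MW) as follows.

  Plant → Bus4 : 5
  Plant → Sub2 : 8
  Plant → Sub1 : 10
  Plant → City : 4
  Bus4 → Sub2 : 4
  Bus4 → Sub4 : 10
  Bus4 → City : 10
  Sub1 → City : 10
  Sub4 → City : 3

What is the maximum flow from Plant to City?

Augment Plant→City: bottleneck 4, flow now 4.
Augment Plant→Bus4→City: bottleneck 5, flow now 9.
Augment Plant→Sub1→City: bottleneck 10, flow now 19.
No augmenting path remains; maximum flow = 19.
In the residual graph, reachable from Plant: {Plant, Sub2}.
Min-cut edges: Plant→Bus4 (5), Plant→Sub1 (10), Plant→City (4); capacity 5 + 10 + 4 = 19.
This cut is saturated, so no flow can exceed 19.

19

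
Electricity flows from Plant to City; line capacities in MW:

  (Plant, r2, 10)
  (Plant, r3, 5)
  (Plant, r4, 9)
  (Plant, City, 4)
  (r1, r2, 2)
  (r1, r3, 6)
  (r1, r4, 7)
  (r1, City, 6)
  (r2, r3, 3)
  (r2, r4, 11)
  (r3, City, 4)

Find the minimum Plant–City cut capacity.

Augment Plant→City: bottleneck 4, flow now 4.
Augment Plant→r3→City: bottleneck 4, flow now 8.
No augmenting path remains; maximum flow = 8.
By max-flow min-cut, the minimum cut capacity equals the max flow.
In the residual graph, reachable from Plant: {Plant, r2, r3, r4}.
Min-cut edges: Plant→City (4), r3→City (4); capacity 4 + 4 = 8.

8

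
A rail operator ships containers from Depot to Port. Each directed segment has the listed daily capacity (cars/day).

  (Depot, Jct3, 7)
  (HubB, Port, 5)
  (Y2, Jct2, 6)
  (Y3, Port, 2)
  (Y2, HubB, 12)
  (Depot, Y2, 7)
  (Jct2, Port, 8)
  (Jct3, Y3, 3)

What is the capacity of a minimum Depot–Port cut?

9

Augment Depot→Jct3→Y3→Port: bottleneck 2, flow now 2.
Augment Depot→Y2→Jct2→Port: bottleneck 6, flow now 8.
Augment Depot→Y2→HubB→Port: bottleneck 1, flow now 9.
No augmenting path remains; maximum flow = 9.
By max-flow min-cut, the minimum cut capacity equals the max flow.
In the residual graph, reachable from Depot: {Depot, Jct3, Y3}.
Min-cut edges: Depot→Y2 (7), Y3→Port (2); capacity 7 + 2 = 9.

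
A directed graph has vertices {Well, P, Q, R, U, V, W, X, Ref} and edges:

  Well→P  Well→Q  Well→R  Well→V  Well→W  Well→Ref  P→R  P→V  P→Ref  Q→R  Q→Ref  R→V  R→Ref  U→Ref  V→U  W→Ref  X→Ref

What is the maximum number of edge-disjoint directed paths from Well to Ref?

Assign every edge capacity 1; by Menger, the answer equals the max flow.
Path Well→Ref (+1); total 1.
Path Well→P→Ref (+1); total 2.
Path Well→Q→Ref (+1); total 3.
Path Well→R→Ref (+1); total 4.
Path Well→W→Ref (+1); total 5.
Path Well→V→U→Ref (+1); total 6.
No residual Well→Ref path; max flow = 6.
Certifying cut of size 6: {Well→P, Well→Q, Well→R, Well→Ref, Well→V, Well→W}.

6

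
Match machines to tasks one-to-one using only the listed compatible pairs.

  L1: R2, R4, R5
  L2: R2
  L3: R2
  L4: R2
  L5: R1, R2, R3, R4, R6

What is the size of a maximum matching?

Unit-capacity flow: source→left, listed edges, right→sink; max matching = max flow.
Augmenting path L1→R2 (+1); matched 1.
Augmenting path L5→R1 (+1); matched 2.
Augmenting path L2→R2→L1→R4 (+1); matched 3.
No augmenting path remains; maximum matching = 3.
König certificate: {L1, L5, R2} is a vertex cover of size 3 (every listed pair touches it), so no matching can be larger.

3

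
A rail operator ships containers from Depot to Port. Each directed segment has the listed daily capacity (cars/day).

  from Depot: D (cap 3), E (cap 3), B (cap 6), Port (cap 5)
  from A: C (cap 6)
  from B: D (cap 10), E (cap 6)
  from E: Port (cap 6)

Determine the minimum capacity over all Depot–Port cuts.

11

Augment Depot→Port: bottleneck 5, flow now 5.
Augment Depot→E→Port: bottleneck 3, flow now 8.
Augment Depot→B→E→Port: bottleneck 3, flow now 11.
No augmenting path remains; maximum flow = 11.
By max-flow min-cut, the minimum cut capacity equals the max flow.
In the residual graph, reachable from Depot: {Depot, B, D, E}.
Min-cut edges: Depot→Port (5), E→Port (6); capacity 5 + 6 = 11.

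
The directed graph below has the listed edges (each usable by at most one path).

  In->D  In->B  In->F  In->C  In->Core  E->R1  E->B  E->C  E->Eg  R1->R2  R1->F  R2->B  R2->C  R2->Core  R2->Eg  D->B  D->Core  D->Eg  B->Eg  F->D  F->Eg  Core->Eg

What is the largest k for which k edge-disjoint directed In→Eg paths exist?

4

Assign every edge capacity 1; by Menger, the answer equals the max flow.
Path In→D→Eg (+1); total 1.
Path In→B→Eg (+1); total 2.
Path In→F→Eg (+1); total 3.
Path In→Core→Eg (+1); total 4.
No residual In→Eg path; max flow = 4.
Certifying cut of size 4: {In→B, In→Core, In→D, In→F}.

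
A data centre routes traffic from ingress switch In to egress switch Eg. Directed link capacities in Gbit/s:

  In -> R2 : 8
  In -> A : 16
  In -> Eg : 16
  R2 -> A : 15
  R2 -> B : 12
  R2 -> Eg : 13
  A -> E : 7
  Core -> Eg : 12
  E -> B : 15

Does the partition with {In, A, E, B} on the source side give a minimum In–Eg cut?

Yes — it is a minimum cut (capacity 24).

Given cut capacity: 8 + 16 = 24.
Augment In→Eg: bottleneck 16, flow now 16.
Augment In→R2→Eg: bottleneck 8, flow now 24.
No augmenting path remains; maximum flow = 24.
Cut capacity 24 equals the max flow, so it is a minimum cut.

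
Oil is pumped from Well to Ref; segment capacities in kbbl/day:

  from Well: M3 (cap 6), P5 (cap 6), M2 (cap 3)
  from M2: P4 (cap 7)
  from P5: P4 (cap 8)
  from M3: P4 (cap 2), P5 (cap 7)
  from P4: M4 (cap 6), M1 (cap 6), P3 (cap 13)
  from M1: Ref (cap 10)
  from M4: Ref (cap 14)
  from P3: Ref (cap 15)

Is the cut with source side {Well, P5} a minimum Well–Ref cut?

Given cut capacity: 3 + 6 + 8 = 17.
Augment Well→M2→P4→M1→Ref: bottleneck 3, flow now 3.
Augment Well→P5→P4→M1→Ref: bottleneck 3, flow now 6.
Augment Well→P5→P4→M4→Ref: bottleneck 3, flow now 9.
Augment Well→M3→P4→M4→Ref: bottleneck 2, flow now 11.
Augment Well→M3→P5→P4→M4→Ref: bottleneck 1, flow now 12.
Augment Well→M3→P5→P4→P3→Ref: bottleneck 1, flow now 13.
No augmenting path remains; maximum flow = 13.
In the residual graph, reachable from Well: {Well, P5, M3}.
Min-cut edges: Well→M2 (3), P5→P4 (8), M3→P4 (2); capacity 3 + 8 + 2 = 13.
Cut capacity 17 exceeds the max flow 13, so it is not minimum.

No — its capacity is 17, but the minimum cut has capacity 13.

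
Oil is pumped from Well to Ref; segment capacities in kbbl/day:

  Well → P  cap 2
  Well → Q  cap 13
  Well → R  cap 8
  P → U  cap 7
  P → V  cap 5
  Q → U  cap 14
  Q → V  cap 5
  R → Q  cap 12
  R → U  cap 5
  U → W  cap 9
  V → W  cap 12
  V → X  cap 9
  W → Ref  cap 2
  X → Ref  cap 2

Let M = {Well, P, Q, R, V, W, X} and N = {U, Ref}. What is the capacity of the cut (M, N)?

Edges leaving {Well, P, Q, R, V, W, X}: P→U (7), Q→U (14), R→U (5), W→Ref (2), X→Ref (2).
Cut capacity = 7 + 14 + 5 + 2 + 2 = 30.

30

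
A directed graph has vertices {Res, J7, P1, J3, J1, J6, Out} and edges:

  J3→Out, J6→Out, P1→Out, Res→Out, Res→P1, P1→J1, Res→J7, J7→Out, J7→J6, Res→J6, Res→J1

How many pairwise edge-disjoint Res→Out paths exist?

Assign every edge capacity 1; by Menger, the answer equals the max flow.
Path Res→Out (+1); total 1.
Path Res→J7→Out (+1); total 2.
Path Res→P1→Out (+1); total 3.
Path Res→J6→Out (+1); total 4.
No residual Res→Out path; max flow = 4.
Certifying cut of size 4: {Res→J6, Res→J7, Res→Out, Res→P1}.

4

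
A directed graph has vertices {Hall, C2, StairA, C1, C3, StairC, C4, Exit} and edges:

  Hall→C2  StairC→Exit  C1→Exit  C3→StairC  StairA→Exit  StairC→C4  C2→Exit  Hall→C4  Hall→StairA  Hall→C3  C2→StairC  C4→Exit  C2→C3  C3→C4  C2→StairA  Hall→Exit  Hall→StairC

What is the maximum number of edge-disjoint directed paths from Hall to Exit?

Assign every edge capacity 1; by Menger, the answer equals the max flow.
Path Hall→Exit (+1); total 1.
Path Hall→C2→Exit (+1); total 2.
Path Hall→StairA→Exit (+1); total 3.
Path Hall→StairC→Exit (+1); total 4.
Path Hall→C4→Exit (+1); total 5.
No residual Hall→Exit path; max flow = 5.
Certifying cut of size 5: {C4→Exit, Hall→C2, Hall→Exit, Hall→StairA, StairC→Exit}.

5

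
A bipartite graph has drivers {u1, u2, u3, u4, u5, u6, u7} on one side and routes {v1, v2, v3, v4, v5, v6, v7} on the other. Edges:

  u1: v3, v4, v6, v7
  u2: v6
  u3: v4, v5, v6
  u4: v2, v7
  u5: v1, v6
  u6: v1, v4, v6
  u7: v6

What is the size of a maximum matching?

6

Unit-capacity flow: source→left, listed edges, right→sink; max matching = max flow.
Augmenting path u1→v3 (+1); matched 1.
Augmenting path u2→v6 (+1); matched 2.
Augmenting path u3→v4 (+1); matched 3.
Augmenting path u4→v2 (+1); matched 4.
Augmenting path u5→v1 (+1); matched 5.
Augmenting path u6→v4→u3→v5 (+1); matched 6.
No augmenting path remains; maximum matching = 6.
König certificate: {u1, u3, u4, u5, u6, v6} is a vertex cover of size 6 (every listed pair touches it), so no matching can be larger.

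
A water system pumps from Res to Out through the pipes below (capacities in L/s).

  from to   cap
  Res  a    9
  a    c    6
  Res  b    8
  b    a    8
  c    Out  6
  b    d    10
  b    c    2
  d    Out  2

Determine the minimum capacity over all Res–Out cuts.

8

Augment Res→a→c→Out: bottleneck 6, flow now 6.
Augment Res→b→d→Out: bottleneck 2, flow now 8.
No augmenting path remains; maximum flow = 8.
By max-flow min-cut, the minimum cut capacity equals the max flow.
In the residual graph, reachable from Res: {Res, a, b, c, d}.
Min-cut edges: c→Out (6), d→Out (2); capacity 6 + 2 = 8.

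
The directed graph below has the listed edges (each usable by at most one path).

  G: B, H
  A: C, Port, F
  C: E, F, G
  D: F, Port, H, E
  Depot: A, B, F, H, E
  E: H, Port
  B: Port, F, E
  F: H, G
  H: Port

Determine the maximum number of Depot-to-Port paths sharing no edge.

4

Assign every edge capacity 1; by Menger, the answer equals the max flow.
Path Depot→A→Port (+1); total 1.
Path Depot→B→Port (+1); total 2.
Path Depot→E→Port (+1); total 3.
Path Depot→H→Port (+1); total 4.
No residual Depot→Port path; max flow = 4.
Certifying cut of size 4: {B→Port, Depot→A, E→Port, H→Port}.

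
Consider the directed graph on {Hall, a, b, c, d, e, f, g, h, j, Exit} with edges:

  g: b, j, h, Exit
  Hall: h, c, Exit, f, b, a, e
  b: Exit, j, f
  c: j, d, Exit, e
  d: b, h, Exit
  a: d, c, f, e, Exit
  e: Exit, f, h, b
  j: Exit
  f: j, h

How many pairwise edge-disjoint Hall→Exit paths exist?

6

Assign every edge capacity 1; by Menger, the answer equals the max flow.
Path Hall→Exit (+1); total 1.
Path Hall→a→Exit (+1); total 2.
Path Hall→b→Exit (+1); total 3.
Path Hall→c→Exit (+1); total 4.
Path Hall→e→Exit (+1); total 5.
Path Hall→f→j→Exit (+1); total 6.
No residual Hall→Exit path; max flow = 6.
Certifying cut of size 6: {Hall→Exit, Hall→a, Hall→b, Hall→c, Hall→e, Hall→f}.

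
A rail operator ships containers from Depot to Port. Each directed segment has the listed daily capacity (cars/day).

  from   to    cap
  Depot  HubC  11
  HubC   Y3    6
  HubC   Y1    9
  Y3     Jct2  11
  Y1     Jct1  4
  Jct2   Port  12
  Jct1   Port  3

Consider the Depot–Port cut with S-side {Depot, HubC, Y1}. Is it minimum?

No — its capacity is 10, but the minimum cut has capacity 9.

Given cut capacity: 6 + 4 = 10.
Augment Depot→HubC→Y3→Jct2→Port: bottleneck 6, flow now 6.
Augment Depot→HubC→Y1→Jct1→Port: bottleneck 3, flow now 9.
No augmenting path remains; maximum flow = 9.
In the residual graph, reachable from Depot: {Depot, HubC, Y1, Jct1}.
Min-cut edges: HubC→Y3 (6), Jct1→Port (3); capacity 6 + 3 = 9.
Cut capacity 10 exceeds the max flow 9, so it is not minimum.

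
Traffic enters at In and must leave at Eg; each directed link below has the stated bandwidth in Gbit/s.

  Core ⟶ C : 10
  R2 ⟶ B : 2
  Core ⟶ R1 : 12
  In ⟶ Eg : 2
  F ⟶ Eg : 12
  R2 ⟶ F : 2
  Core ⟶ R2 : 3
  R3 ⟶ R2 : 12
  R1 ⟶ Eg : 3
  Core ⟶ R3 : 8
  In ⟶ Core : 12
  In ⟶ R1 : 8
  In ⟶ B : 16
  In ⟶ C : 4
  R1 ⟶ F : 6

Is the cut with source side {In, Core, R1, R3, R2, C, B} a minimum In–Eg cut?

Yes — it is a minimum cut (capacity 13).

Given cut capacity: 2 + 6 + 3 + 2 = 13.
Augment In→Eg: bottleneck 2, flow now 2.
Augment In→R1→Eg: bottleneck 3, flow now 5.
Augment In→R1→F→Eg: bottleneck 5, flow now 10.
Augment In→Core→R1→F→Eg: bottleneck 1, flow now 11.
Augment In→Core→R2→F→Eg: bottleneck 2, flow now 13.
No augmenting path remains; maximum flow = 13.
Cut capacity 13 equals the max flow, so it is a minimum cut.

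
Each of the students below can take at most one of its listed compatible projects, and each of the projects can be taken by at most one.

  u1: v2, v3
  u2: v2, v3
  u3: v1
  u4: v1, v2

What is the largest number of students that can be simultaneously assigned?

Unit-capacity flow: source→left, listed edges, right→sink; max matching = max flow.
Augmenting path u1→v2 (+1); matched 1.
Augmenting path u2→v3 (+1); matched 2.
Augmenting path u3→v1 (+1); matched 3.
No augmenting path remains; maximum matching = 3.
König certificate: {v1, v2, v3} is a vertex cover of size 3 (every listed pair touches it), so no matching can be larger.

3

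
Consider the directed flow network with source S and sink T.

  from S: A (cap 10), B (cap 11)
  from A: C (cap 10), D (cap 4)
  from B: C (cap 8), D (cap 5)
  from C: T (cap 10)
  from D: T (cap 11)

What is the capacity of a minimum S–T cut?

19

Augment S→A→C→T: bottleneck 10, flow now 10.
Augment S→B→D→T: bottleneck 5, flow now 15.
Augment S→B→C→A→D→T: bottleneck 4, flow now 19. (uses reverse residual edge)
No augmenting path remains; maximum flow = 19.
By max-flow min-cut, the minimum cut capacity equals the max flow.
In the residual graph, reachable from S: {S, A, B, C}.
Min-cut edges: A→D (4), B→D (5), C→T (10); capacity 4 + 5 + 10 = 19.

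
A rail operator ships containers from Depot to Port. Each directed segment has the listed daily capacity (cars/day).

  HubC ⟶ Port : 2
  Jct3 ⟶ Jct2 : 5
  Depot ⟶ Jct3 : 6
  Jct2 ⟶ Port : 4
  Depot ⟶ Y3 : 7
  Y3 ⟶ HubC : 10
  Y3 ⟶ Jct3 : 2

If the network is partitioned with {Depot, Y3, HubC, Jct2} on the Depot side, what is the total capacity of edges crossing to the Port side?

Edges leaving {Depot, Y3, HubC, Jct2}: Depot→Jct3 (6), Y3→Jct3 (2), HubC→Port (2), Jct2→Port (4).
Cut capacity = 6 + 2 + 2 + 4 = 14.

14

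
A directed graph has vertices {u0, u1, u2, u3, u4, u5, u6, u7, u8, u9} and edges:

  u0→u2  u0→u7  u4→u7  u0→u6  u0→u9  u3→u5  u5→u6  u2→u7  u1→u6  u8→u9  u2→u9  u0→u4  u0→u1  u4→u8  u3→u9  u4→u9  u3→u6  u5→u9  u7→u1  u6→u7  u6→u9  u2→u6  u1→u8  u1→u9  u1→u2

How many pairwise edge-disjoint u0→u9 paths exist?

Assign every edge capacity 1; by Menger, the answer equals the max flow.
Path u0→u9 (+1); total 1.
Path u0→u1→u9 (+1); total 2.
Path u0→u2→u9 (+1); total 3.
Path u0→u4→u9 (+1); total 4.
Path u0→u6→u9 (+1); total 5.
Path u0→u7→u1→u8→u9 (+1); total 6.
No residual u0→u9 path; max flow = 6.
Certifying cut of size 6: {u0→u1, u0→u2, u0→u4, u0→u6, u0→u7, u0→u9}.

6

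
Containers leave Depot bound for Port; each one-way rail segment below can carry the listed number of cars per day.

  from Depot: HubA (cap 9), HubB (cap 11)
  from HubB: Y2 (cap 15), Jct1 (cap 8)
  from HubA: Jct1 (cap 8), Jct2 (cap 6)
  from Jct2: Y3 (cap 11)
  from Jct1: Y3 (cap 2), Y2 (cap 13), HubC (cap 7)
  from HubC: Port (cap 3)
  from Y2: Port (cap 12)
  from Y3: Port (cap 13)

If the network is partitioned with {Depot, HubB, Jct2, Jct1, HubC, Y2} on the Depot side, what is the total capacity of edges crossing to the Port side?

Edges leaving {Depot, HubB, Jct2, Jct1, HubC, Y2}: Depot→HubA (9), Jct2→Y3 (11), Jct1→Y3 (2), HubC→Port (3), Y2→Port (12).
Cut capacity = 9 + 11 + 2 + 3 + 12 = 37.

37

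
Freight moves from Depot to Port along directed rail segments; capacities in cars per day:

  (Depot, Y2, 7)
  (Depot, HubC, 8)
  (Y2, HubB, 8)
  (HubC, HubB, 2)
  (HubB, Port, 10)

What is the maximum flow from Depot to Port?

9

Augment Depot→Y2→HubB→Port: bottleneck 7, flow now 7.
Augment Depot→HubC→HubB→Port: bottleneck 2, flow now 9.
No augmenting path remains; maximum flow = 9.
In the residual graph, reachable from Depot: {Depot, HubC}.
Min-cut edges: Depot→Y2 (7), HubC→HubB (2); capacity 7 + 2 = 9.
This cut is saturated, so no flow can exceed 9.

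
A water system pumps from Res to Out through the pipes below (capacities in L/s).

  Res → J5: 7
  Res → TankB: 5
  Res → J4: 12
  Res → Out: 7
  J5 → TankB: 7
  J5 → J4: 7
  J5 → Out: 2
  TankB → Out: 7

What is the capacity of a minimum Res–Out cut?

Augment Res→Out: bottleneck 7, flow now 7.
Augment Res→J5→Out: bottleneck 2, flow now 9.
Augment Res→TankB→Out: bottleneck 5, flow now 14.
Augment Res→J5→TankB→Out: bottleneck 2, flow now 16.
No augmenting path remains; maximum flow = 16.
By max-flow min-cut, the minimum cut capacity equals the max flow.
In the residual graph, reachable from Res: {Res, J5, TankB, J4}.
Min-cut edges: Res→Out (7), J5→Out (2), TankB→Out (7); capacity 7 + 2 + 7 = 16.

16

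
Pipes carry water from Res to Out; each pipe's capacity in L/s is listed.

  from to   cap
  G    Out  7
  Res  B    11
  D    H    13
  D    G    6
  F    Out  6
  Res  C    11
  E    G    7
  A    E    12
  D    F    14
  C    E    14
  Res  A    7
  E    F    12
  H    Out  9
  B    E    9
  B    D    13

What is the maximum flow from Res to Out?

22

Augment Res→A→E→F→Out: bottleneck 6, flow now 6.
Augment Res→A→E→G→Out: bottleneck 1, flow now 7.
Augment Res→B→D→G→Out: bottleneck 6, flow now 13.
Augment Res→B→D→H→Out: bottleneck 5, flow now 18.
Augment Res→C→E→G→D→H→Out: bottleneck 4, flow now 22. (uses reverse residual edge)
No augmenting path remains; maximum flow = 22.
In the residual graph, reachable from Res: {Res, A, B, C, D, E, F, G, H}.
Min-cut edges: F→Out (6), G→Out (7), H→Out (9); capacity 6 + 7 + 9 = 22.
This cut is saturated, so no flow can exceed 22.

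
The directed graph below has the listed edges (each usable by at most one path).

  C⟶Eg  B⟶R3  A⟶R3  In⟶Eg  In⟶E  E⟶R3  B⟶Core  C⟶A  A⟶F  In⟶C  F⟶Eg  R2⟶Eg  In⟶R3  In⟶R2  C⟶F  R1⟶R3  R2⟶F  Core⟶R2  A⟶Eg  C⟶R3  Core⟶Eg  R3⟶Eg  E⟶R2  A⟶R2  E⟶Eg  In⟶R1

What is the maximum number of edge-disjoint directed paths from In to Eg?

5

Assign every edge capacity 1; by Menger, the answer equals the max flow.
Path In→Eg (+1); total 1.
Path In→C→Eg (+1); total 2.
Path In→E→Eg (+1); total 3.
Path In→R2→Eg (+1); total 4.
Path In→R3→Eg (+1); total 5.
No residual In→Eg path; max flow = 5.
Certifying cut of size 5: {In→C, In→E, In→Eg, In→R2, R3→Eg}.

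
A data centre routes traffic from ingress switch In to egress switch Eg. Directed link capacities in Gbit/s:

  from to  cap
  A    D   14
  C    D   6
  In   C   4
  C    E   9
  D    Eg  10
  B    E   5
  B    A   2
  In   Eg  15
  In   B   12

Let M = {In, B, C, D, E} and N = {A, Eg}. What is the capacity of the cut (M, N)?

27

Edges leaving {In, B, C, D, E}: In→Eg (15), B→A (2), D→Eg (10).
Cut capacity = 15 + 2 + 10 = 27.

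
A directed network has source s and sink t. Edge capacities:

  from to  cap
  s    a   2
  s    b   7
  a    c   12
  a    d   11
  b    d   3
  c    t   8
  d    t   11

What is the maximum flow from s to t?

Augment s→a→c→t: bottleneck 2, flow now 2.
Augment s→b→d→t: bottleneck 3, flow now 5.
No augmenting path remains; maximum flow = 5.
In the residual graph, reachable from s: {s, b}.
Min-cut edges: s→a (2), b→d (3); capacity 2 + 3 = 5.
This cut is saturated, so no flow can exceed 5.

5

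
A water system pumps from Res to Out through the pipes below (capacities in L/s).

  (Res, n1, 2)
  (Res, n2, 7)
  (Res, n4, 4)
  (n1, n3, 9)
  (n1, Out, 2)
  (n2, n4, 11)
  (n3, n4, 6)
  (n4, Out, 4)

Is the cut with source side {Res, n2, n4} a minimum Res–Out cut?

Yes — it is a minimum cut (capacity 6).

Given cut capacity: 2 + 4 = 6.
Augment Res→n1→Out: bottleneck 2, flow now 2.
Augment Res→n4→Out: bottleneck 4, flow now 6.
No augmenting path remains; maximum flow = 6.
Cut capacity 6 equals the max flow, so it is a minimum cut.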